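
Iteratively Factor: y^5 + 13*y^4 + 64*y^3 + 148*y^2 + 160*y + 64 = (y + 4)*(y^4 + 9*y^3 + 28*y^2 + 36*y + 16) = (y + 2)*(y + 4)*(y^3 + 7*y^2 + 14*y + 8) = (y + 1)*(y + 2)*(y + 4)*(y^2 + 6*y + 8) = (y + 1)*(y + 2)^2*(y + 4)*(y + 4)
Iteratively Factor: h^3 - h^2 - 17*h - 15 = (h - 5)*(h^2 + 4*h + 3) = (h - 5)*(h + 3)*(h + 1)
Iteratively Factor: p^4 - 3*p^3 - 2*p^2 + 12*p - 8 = (p - 2)*(p^3 - p^2 - 4*p + 4) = (p - 2)*(p - 1)*(p^2 - 4) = (p - 2)^2*(p - 1)*(p + 2)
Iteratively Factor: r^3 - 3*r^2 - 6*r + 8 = (r + 2)*(r^2 - 5*r + 4) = (r - 1)*(r + 2)*(r - 4)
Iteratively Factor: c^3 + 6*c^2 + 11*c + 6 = (c + 2)*(c^2 + 4*c + 3) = (c + 2)*(c + 3)*(c + 1)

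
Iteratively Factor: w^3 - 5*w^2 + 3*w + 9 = (w + 1)*(w^2 - 6*w + 9) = (w - 3)*(w + 1)*(w - 3)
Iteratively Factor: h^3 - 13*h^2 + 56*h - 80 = (h - 4)*(h^2 - 9*h + 20) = (h - 5)*(h - 4)*(h - 4)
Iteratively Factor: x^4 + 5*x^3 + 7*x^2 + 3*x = (x)*(x^3 + 5*x^2 + 7*x + 3) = x*(x + 1)*(x^2 + 4*x + 3) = x*(x + 1)^2*(x + 3)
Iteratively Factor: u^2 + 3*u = (u + 3)*(u)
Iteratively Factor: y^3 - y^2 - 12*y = (y)*(y^2 - y - 12) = y*(y + 3)*(y - 4)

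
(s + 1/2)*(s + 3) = s^2 + 7*s/2 + 3/2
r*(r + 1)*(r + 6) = r^3 + 7*r^2 + 6*r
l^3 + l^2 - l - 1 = (l - 1)*(l + 1)^2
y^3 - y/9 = y*(y - 1/3)*(y + 1/3)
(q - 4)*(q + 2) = q^2 - 2*q - 8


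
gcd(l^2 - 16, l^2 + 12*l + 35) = 1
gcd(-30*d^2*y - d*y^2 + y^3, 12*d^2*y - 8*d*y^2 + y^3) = -6*d*y + y^2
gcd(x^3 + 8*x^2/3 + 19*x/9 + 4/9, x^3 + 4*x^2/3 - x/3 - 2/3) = x + 1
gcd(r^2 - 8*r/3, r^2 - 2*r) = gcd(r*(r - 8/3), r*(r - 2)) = r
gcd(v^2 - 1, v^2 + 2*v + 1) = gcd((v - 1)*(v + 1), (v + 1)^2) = v + 1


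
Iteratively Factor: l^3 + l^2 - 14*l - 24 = (l + 3)*(l^2 - 2*l - 8) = (l - 4)*(l + 3)*(l + 2)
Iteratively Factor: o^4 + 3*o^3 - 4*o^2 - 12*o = (o)*(o^3 + 3*o^2 - 4*o - 12) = o*(o - 2)*(o^2 + 5*o + 6) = o*(o - 2)*(o + 2)*(o + 3)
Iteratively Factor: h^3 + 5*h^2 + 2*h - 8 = (h - 1)*(h^2 + 6*h + 8) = (h - 1)*(h + 4)*(h + 2)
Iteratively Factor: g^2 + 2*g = (g + 2)*(g)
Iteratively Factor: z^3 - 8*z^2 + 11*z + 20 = (z + 1)*(z^2 - 9*z + 20) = (z - 5)*(z + 1)*(z - 4)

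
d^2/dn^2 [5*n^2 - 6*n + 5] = 10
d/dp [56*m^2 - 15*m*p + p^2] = -15*m + 2*p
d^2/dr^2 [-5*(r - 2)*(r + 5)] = -10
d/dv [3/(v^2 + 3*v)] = 3*(-2*v - 3)/(v^2*(v + 3)^2)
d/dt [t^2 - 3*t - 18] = 2*t - 3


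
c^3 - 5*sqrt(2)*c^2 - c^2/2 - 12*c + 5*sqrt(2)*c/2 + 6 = (c - 1/2)*(c - 6*sqrt(2))*(c + sqrt(2))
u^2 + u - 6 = (u - 2)*(u + 3)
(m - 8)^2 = m^2 - 16*m + 64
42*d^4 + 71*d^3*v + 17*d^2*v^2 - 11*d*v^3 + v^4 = (-7*d + v)*(-6*d + v)*(d + v)^2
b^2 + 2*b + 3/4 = (b + 1/2)*(b + 3/2)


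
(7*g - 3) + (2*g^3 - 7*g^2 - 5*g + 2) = 2*g^3 - 7*g^2 + 2*g - 1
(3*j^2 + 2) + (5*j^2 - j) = 8*j^2 - j + 2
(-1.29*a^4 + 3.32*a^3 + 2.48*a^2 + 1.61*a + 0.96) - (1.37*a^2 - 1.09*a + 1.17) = -1.29*a^4 + 3.32*a^3 + 1.11*a^2 + 2.7*a - 0.21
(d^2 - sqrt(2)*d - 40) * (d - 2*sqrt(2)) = d^3 - 3*sqrt(2)*d^2 - 36*d + 80*sqrt(2)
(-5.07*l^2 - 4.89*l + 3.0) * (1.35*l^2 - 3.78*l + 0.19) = -6.8445*l^4 + 12.5631*l^3 + 21.5709*l^2 - 12.2691*l + 0.57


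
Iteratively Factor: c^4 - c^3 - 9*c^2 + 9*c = (c + 3)*(c^3 - 4*c^2 + 3*c) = (c - 1)*(c + 3)*(c^2 - 3*c) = (c - 3)*(c - 1)*(c + 3)*(c)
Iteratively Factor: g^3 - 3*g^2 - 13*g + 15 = (g - 5)*(g^2 + 2*g - 3) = (g - 5)*(g + 3)*(g - 1)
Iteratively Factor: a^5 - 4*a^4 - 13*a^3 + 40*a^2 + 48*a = (a - 4)*(a^4 - 13*a^2 - 12*a) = (a - 4)*(a + 1)*(a^3 - a^2 - 12*a) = (a - 4)*(a + 1)*(a + 3)*(a^2 - 4*a) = (a - 4)^2*(a + 1)*(a + 3)*(a)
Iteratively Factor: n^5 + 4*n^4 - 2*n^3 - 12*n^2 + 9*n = (n - 1)*(n^4 + 5*n^3 + 3*n^2 - 9*n) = (n - 1)*(n + 3)*(n^3 + 2*n^2 - 3*n) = n*(n - 1)*(n + 3)*(n^2 + 2*n - 3) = n*(n - 1)^2*(n + 3)*(n + 3)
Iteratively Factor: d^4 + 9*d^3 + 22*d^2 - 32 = (d + 4)*(d^3 + 5*d^2 + 2*d - 8) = (d - 1)*(d + 4)*(d^2 + 6*d + 8) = (d - 1)*(d + 2)*(d + 4)*(d + 4)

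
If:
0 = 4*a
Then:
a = 0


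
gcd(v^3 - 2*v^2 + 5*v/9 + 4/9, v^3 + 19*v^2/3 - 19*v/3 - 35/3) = 1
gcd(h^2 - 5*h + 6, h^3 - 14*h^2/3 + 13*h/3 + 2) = h^2 - 5*h + 6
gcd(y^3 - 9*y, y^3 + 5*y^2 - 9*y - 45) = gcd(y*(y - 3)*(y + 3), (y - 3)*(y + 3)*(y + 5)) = y^2 - 9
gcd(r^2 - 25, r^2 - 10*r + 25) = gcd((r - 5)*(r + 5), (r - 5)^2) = r - 5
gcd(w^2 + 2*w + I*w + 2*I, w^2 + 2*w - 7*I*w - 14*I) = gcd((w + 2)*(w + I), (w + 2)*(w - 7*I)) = w + 2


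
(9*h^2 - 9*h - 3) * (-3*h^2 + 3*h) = -27*h^4 + 54*h^3 - 18*h^2 - 9*h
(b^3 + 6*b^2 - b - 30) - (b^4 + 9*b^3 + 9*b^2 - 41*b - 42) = -b^4 - 8*b^3 - 3*b^2 + 40*b + 12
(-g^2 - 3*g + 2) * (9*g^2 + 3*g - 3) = -9*g^4 - 30*g^3 + 12*g^2 + 15*g - 6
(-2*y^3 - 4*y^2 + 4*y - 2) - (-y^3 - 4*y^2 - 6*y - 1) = -y^3 + 10*y - 1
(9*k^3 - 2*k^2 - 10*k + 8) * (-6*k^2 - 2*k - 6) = -54*k^5 - 6*k^4 + 10*k^3 - 16*k^2 + 44*k - 48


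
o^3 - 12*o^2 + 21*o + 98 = (o - 7)^2*(o + 2)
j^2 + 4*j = j*(j + 4)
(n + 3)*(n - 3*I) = n^2 + 3*n - 3*I*n - 9*I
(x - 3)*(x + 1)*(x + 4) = x^3 + 2*x^2 - 11*x - 12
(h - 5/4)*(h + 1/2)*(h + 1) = h^3 + h^2/4 - 11*h/8 - 5/8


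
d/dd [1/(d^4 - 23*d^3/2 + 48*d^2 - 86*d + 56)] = 2*(-8*d^3 + 69*d^2 - 192*d + 172)/(2*d^4 - 23*d^3 + 96*d^2 - 172*d + 112)^2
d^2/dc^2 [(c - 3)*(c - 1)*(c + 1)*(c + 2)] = 12*c^2 - 6*c - 14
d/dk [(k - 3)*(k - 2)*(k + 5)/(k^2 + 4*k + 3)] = (k^4 + 8*k^3 + 28*k^2 - 60*k - 177)/(k^4 + 8*k^3 + 22*k^2 + 24*k + 9)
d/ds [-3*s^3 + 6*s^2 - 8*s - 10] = -9*s^2 + 12*s - 8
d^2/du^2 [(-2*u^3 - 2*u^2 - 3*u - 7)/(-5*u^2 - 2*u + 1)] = 2*(73*u^3 + 543*u^2 + 261*u + 71)/(125*u^6 + 150*u^5 - 15*u^4 - 52*u^3 + 3*u^2 + 6*u - 1)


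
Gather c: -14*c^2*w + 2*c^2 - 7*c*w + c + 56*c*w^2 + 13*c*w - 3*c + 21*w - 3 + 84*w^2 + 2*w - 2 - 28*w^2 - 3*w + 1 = c^2*(2 - 14*w) + c*(56*w^2 + 6*w - 2) + 56*w^2 + 20*w - 4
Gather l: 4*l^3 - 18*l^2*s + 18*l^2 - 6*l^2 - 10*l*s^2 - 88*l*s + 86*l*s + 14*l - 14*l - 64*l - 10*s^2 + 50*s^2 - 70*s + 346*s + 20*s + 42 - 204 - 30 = 4*l^3 + l^2*(12 - 18*s) + l*(-10*s^2 - 2*s - 64) + 40*s^2 + 296*s - 192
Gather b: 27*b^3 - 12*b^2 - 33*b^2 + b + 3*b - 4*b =27*b^3 - 45*b^2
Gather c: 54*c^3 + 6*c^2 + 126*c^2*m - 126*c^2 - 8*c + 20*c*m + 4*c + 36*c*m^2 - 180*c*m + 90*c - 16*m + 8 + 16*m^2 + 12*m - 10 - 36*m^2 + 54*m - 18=54*c^3 + c^2*(126*m - 120) + c*(36*m^2 - 160*m + 86) - 20*m^2 + 50*m - 20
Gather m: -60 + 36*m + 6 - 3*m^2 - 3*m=-3*m^2 + 33*m - 54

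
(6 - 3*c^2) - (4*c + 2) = -3*c^2 - 4*c + 4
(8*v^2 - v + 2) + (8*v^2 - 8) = 16*v^2 - v - 6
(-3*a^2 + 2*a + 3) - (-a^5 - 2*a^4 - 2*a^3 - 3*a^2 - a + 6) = a^5 + 2*a^4 + 2*a^3 + 3*a - 3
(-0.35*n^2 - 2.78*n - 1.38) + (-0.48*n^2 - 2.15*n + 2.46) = -0.83*n^2 - 4.93*n + 1.08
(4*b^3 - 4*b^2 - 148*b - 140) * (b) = 4*b^4 - 4*b^3 - 148*b^2 - 140*b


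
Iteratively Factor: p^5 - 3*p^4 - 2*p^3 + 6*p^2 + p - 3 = (p - 1)*(p^4 - 2*p^3 - 4*p^2 + 2*p + 3) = (p - 1)*(p + 1)*(p^3 - 3*p^2 - p + 3) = (p - 1)*(p + 1)^2*(p^2 - 4*p + 3) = (p - 1)^2*(p + 1)^2*(p - 3)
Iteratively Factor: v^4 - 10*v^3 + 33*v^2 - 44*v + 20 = (v - 5)*(v^3 - 5*v^2 + 8*v - 4) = (v - 5)*(v - 1)*(v^2 - 4*v + 4) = (v - 5)*(v - 2)*(v - 1)*(v - 2)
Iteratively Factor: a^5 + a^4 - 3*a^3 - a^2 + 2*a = (a + 1)*(a^4 - 3*a^2 + 2*a) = (a - 1)*(a + 1)*(a^3 + a^2 - 2*a) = (a - 1)*(a + 1)*(a + 2)*(a^2 - a) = a*(a - 1)*(a + 1)*(a + 2)*(a - 1)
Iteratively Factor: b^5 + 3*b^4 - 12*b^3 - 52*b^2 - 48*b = (b)*(b^4 + 3*b^3 - 12*b^2 - 52*b - 48) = b*(b - 4)*(b^3 + 7*b^2 + 16*b + 12) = b*(b - 4)*(b + 3)*(b^2 + 4*b + 4) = b*(b - 4)*(b + 2)*(b + 3)*(b + 2)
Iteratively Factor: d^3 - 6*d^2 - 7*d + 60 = (d + 3)*(d^2 - 9*d + 20) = (d - 4)*(d + 3)*(d - 5)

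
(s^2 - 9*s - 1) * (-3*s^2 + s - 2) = -3*s^4 + 28*s^3 - 8*s^2 + 17*s + 2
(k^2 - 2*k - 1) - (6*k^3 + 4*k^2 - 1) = -6*k^3 - 3*k^2 - 2*k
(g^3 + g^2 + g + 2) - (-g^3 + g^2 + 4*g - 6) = 2*g^3 - 3*g + 8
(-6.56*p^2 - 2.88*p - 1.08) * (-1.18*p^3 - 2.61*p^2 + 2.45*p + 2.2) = 7.7408*p^5 + 20.52*p^4 - 7.2808*p^3 - 18.6692*p^2 - 8.982*p - 2.376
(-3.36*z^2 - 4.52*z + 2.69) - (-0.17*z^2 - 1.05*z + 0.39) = -3.19*z^2 - 3.47*z + 2.3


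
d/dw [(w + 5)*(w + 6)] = 2*w + 11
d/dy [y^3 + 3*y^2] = 3*y*(y + 2)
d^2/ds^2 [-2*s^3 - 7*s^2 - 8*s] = -12*s - 14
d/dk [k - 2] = 1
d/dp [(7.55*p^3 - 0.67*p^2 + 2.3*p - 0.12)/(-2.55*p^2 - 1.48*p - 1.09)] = (-19.2525*p^4 - 22.348*p^3 - 17.8319*p^2 + 0.8486*p - 2.6846)/(6.5025*p^4 + 7.548*p^3 + 7.7494*p^2 + 3.2264*p + 1.1881)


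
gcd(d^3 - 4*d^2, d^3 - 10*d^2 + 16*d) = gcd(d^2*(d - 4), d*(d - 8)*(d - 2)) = d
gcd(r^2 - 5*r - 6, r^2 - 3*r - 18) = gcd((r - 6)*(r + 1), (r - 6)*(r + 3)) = r - 6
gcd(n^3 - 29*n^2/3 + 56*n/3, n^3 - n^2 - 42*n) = n^2 - 7*n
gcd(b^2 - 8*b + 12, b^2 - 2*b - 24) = b - 6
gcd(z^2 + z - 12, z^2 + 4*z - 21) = z - 3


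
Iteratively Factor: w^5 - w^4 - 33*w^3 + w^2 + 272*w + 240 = (w + 3)*(w^4 - 4*w^3 - 21*w^2 + 64*w + 80) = (w + 1)*(w + 3)*(w^3 - 5*w^2 - 16*w + 80) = (w - 5)*(w + 1)*(w + 3)*(w^2 - 16) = (w - 5)*(w + 1)*(w + 3)*(w + 4)*(w - 4)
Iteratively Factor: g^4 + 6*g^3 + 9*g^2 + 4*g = (g + 1)*(g^3 + 5*g^2 + 4*g) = (g + 1)*(g + 4)*(g^2 + g) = g*(g + 1)*(g + 4)*(g + 1)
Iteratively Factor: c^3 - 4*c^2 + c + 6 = (c - 3)*(c^2 - c - 2) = (c - 3)*(c + 1)*(c - 2)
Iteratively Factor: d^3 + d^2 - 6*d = (d + 3)*(d^2 - 2*d) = d*(d + 3)*(d - 2)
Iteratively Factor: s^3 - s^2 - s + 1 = (s - 1)*(s^2 - 1) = (s - 1)^2*(s + 1)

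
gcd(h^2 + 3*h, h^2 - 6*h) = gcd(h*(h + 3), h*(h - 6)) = h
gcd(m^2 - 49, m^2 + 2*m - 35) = m + 7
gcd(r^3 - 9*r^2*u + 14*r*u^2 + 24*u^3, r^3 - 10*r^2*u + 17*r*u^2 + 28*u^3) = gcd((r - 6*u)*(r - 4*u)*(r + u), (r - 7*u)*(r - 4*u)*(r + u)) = r^2 - 3*r*u - 4*u^2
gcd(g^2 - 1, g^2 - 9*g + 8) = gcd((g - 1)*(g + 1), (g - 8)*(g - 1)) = g - 1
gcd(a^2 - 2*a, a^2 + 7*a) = a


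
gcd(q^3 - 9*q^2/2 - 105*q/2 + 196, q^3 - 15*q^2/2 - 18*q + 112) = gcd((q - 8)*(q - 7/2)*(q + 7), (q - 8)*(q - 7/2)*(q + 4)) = q^2 - 23*q/2 + 28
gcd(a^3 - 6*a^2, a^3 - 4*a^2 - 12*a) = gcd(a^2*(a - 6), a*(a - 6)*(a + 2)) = a^2 - 6*a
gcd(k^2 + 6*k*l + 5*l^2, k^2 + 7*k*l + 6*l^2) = k + l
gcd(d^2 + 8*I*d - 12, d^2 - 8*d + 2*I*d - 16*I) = d + 2*I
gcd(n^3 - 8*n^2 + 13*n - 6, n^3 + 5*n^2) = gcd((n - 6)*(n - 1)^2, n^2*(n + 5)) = 1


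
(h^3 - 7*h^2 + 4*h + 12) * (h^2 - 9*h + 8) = h^5 - 16*h^4 + 75*h^3 - 80*h^2 - 76*h + 96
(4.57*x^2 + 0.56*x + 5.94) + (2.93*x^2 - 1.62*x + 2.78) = 7.5*x^2 - 1.06*x + 8.72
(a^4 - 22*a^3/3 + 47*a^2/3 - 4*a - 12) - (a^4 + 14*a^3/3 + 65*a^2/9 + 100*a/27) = -12*a^3 + 76*a^2/9 - 208*a/27 - 12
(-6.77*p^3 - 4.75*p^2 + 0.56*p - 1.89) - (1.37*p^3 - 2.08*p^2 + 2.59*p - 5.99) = -8.14*p^3 - 2.67*p^2 - 2.03*p + 4.1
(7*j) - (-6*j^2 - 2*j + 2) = 6*j^2 + 9*j - 2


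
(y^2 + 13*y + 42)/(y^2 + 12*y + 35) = (y + 6)/(y + 5)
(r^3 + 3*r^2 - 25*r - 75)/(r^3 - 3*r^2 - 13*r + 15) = (r + 5)/(r - 1)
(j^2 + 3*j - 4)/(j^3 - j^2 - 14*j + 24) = (j - 1)/(j^2 - 5*j + 6)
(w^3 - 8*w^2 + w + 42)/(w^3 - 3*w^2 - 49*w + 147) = (w + 2)/(w + 7)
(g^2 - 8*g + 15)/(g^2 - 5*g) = (g - 3)/g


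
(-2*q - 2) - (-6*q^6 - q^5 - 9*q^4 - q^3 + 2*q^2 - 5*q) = 6*q^6 + q^5 + 9*q^4 + q^3 - 2*q^2 + 3*q - 2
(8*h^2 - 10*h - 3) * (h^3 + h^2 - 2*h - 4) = 8*h^5 - 2*h^4 - 29*h^3 - 15*h^2 + 46*h + 12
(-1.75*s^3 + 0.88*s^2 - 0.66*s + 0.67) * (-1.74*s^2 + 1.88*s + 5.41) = 3.045*s^5 - 4.8212*s^4 - 6.6647*s^3 + 2.3542*s^2 - 2.311*s + 3.6247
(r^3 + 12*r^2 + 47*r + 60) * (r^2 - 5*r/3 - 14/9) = r^5 + 31*r^4/3 + 229*r^3/9 - 37*r^2 - 1558*r/9 - 280/3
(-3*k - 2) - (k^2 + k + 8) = -k^2 - 4*k - 10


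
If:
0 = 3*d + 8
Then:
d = -8/3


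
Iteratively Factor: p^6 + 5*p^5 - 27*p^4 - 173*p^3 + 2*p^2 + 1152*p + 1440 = (p + 2)*(p^5 + 3*p^4 - 33*p^3 - 107*p^2 + 216*p + 720) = (p + 2)*(p + 4)*(p^4 - p^3 - 29*p^2 + 9*p + 180) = (p + 2)*(p + 3)*(p + 4)*(p^3 - 4*p^2 - 17*p + 60) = (p - 5)*(p + 2)*(p + 3)*(p + 4)*(p^2 + p - 12) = (p - 5)*(p - 3)*(p + 2)*(p + 3)*(p + 4)*(p + 4)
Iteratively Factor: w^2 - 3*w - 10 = (w + 2)*(w - 5)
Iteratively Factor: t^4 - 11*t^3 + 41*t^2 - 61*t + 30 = (t - 2)*(t^3 - 9*t^2 + 23*t - 15) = (t - 3)*(t - 2)*(t^2 - 6*t + 5) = (t - 3)*(t - 2)*(t - 1)*(t - 5)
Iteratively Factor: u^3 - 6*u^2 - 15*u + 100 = (u + 4)*(u^2 - 10*u + 25) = (u - 5)*(u + 4)*(u - 5)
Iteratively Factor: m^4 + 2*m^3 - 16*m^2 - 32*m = (m + 4)*(m^3 - 2*m^2 - 8*m) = (m - 4)*(m + 4)*(m^2 + 2*m) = m*(m - 4)*(m + 4)*(m + 2)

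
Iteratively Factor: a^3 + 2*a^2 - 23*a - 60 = (a + 4)*(a^2 - 2*a - 15) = (a - 5)*(a + 4)*(a + 3)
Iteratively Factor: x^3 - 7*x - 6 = (x - 3)*(x^2 + 3*x + 2) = (x - 3)*(x + 2)*(x + 1)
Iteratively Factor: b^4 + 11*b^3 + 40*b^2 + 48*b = (b + 3)*(b^3 + 8*b^2 + 16*b) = b*(b + 3)*(b^2 + 8*b + 16) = b*(b + 3)*(b + 4)*(b + 4)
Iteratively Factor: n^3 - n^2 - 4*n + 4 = (n - 1)*(n^2 - 4) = (n - 1)*(n + 2)*(n - 2)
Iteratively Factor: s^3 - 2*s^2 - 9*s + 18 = (s - 3)*(s^2 + s - 6) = (s - 3)*(s + 3)*(s - 2)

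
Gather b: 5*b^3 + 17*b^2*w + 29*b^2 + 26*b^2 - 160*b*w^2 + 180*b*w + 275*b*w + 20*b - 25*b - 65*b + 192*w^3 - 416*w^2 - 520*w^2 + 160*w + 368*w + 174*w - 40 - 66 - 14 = 5*b^3 + b^2*(17*w + 55) + b*(-160*w^2 + 455*w - 70) + 192*w^3 - 936*w^2 + 702*w - 120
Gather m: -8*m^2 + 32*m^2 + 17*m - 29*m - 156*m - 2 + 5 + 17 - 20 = 24*m^2 - 168*m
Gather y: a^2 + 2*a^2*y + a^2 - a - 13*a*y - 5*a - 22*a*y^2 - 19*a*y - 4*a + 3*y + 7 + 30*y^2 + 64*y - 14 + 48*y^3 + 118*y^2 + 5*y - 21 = 2*a^2 - 10*a + 48*y^3 + y^2*(148 - 22*a) + y*(2*a^2 - 32*a + 72) - 28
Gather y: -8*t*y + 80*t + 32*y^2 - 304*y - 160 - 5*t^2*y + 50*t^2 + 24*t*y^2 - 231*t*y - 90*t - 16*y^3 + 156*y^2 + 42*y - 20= 50*t^2 - 10*t - 16*y^3 + y^2*(24*t + 188) + y*(-5*t^2 - 239*t - 262) - 180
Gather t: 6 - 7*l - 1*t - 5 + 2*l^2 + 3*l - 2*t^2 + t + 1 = 2*l^2 - 4*l - 2*t^2 + 2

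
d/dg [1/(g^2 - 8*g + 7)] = 2*(4 - g)/(g^2 - 8*g + 7)^2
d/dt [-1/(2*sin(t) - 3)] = 2*cos(t)/(2*sin(t) - 3)^2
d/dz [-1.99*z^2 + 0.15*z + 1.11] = 0.15 - 3.98*z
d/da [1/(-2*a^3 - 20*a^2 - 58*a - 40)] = (3*a^2 + 20*a + 29)/(2*(a^3 + 10*a^2 + 29*a + 20)^2)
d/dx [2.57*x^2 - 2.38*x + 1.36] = 5.14*x - 2.38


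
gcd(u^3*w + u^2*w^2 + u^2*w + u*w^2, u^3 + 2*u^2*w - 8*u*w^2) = u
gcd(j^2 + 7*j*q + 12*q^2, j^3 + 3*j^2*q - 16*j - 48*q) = j + 3*q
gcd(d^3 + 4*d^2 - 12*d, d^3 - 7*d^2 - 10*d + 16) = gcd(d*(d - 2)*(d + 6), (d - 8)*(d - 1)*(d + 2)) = 1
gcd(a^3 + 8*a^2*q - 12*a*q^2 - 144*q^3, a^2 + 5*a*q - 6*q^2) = a + 6*q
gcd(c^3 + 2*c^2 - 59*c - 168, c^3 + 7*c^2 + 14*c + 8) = 1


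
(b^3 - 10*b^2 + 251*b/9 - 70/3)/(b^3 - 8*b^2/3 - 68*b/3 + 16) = (9*b^2 - 36*b + 35)/(3*(3*b^2 + 10*b - 8))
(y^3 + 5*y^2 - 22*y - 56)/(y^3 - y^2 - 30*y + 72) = (y^2 + 9*y + 14)/(y^2 + 3*y - 18)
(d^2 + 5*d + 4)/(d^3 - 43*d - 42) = (d + 4)/(d^2 - d - 42)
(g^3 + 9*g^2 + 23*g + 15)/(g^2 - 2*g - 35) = (g^2 + 4*g + 3)/(g - 7)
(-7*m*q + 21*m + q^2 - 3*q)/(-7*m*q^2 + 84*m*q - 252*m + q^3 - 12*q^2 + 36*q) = (q - 3)/(q^2 - 12*q + 36)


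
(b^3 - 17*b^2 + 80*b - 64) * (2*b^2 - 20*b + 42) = 2*b^5 - 54*b^4 + 542*b^3 - 2442*b^2 + 4640*b - 2688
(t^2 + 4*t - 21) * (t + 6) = t^3 + 10*t^2 + 3*t - 126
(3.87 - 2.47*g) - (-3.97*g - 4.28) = 1.5*g + 8.15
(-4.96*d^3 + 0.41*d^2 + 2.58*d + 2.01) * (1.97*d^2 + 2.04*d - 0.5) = -9.7712*d^5 - 9.3107*d^4 + 8.399*d^3 + 9.0179*d^2 + 2.8104*d - 1.005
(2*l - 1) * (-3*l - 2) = -6*l^2 - l + 2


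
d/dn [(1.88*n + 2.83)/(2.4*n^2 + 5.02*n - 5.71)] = (4.512*n^2 + 9.4376*n - (1.88*n + 2.83)*(4.8*n + 5.02) - 10.7348)/(2.4*n^2 + 5.02*n - 5.71)^2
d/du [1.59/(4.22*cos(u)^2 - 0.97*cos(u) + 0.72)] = (13.4196*cos(u) - 1.5423)*sin(u)/(4.22*cos(u)^2 - 0.97*cos(u) + 0.72)^2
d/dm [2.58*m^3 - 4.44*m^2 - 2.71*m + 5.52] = 7.74*m^2 - 8.88*m - 2.71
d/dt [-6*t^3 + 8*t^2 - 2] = 2*t*(8 - 9*t)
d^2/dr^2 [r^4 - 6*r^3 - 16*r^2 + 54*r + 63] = 12*r^2 - 36*r - 32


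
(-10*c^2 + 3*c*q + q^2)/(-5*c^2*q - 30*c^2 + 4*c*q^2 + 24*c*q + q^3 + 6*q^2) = (-2*c + q)/(-c*q - 6*c + q^2 + 6*q)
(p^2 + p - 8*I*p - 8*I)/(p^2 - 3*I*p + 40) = (p + 1)/(p + 5*I)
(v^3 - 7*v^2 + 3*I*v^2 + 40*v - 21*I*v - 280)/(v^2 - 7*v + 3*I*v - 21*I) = (v^2 + 3*I*v + 40)/(v + 3*I)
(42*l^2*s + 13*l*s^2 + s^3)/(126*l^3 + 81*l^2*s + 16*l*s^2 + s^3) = s/(3*l + s)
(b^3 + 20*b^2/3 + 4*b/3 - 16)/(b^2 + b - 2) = (b^2 + 14*b/3 - 8)/(b - 1)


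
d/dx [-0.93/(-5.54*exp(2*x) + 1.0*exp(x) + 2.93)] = (0.93 - 10.3044*exp(x))*exp(x)/(-5.54*exp(2*x) + 1.0*exp(x) + 2.93)^2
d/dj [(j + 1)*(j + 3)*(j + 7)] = 3*j^2 + 22*j + 31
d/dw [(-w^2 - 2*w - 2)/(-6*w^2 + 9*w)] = (-7*w^2 - 8*w + 6)/(3*w^2*(4*w^2 - 12*w + 9))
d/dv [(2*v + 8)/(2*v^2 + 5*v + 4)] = 2*(2*v^2 + 5*v - (v + 4)*(4*v + 5) + 4)/(2*v^2 + 5*v + 4)^2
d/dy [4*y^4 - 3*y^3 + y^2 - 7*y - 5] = 16*y^3 - 9*y^2 + 2*y - 7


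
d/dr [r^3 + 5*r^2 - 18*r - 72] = 3*r^2 + 10*r - 18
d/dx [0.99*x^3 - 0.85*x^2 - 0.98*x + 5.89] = 2.97*x^2 - 1.7*x - 0.98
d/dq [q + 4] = 1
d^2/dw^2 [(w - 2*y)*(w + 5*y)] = 2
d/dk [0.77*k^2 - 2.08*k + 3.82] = 1.54*k - 2.08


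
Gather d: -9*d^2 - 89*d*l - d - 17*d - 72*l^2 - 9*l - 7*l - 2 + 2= -9*d^2 + d*(-89*l - 18) - 72*l^2 - 16*l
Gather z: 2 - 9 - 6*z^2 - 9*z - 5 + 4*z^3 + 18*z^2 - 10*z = 4*z^3 + 12*z^2 - 19*z - 12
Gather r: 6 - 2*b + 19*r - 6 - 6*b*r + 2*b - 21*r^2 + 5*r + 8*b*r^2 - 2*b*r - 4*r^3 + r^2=-4*r^3 + r^2*(8*b - 20) + r*(24 - 8*b)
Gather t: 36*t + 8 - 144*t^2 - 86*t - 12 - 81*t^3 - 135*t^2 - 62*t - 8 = -81*t^3 - 279*t^2 - 112*t - 12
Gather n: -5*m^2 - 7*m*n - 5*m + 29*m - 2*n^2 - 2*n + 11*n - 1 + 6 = -5*m^2 + 24*m - 2*n^2 + n*(9 - 7*m) + 5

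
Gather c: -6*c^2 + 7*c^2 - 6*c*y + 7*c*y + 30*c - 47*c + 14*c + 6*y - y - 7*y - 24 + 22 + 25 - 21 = c^2 + c*(y - 3) - 2*y + 2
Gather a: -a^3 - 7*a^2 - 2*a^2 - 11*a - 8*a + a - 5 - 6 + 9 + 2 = -a^3 - 9*a^2 - 18*a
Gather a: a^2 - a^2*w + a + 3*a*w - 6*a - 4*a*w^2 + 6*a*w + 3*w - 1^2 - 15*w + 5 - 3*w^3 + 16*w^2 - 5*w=a^2*(1 - w) + a*(-4*w^2 + 9*w - 5) - 3*w^3 + 16*w^2 - 17*w + 4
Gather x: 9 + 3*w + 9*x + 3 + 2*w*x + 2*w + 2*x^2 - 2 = 5*w + 2*x^2 + x*(2*w + 9) + 10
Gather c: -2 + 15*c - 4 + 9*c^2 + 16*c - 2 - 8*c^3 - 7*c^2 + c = -8*c^3 + 2*c^2 + 32*c - 8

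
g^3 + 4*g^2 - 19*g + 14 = (g - 2)*(g - 1)*(g + 7)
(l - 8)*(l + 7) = l^2 - l - 56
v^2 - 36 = (v - 6)*(v + 6)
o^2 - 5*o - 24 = (o - 8)*(o + 3)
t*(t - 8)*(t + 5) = t^3 - 3*t^2 - 40*t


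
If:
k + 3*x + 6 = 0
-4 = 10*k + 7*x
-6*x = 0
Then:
No Solution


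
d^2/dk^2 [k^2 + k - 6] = 2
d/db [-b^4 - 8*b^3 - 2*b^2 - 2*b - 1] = -4*b^3 - 24*b^2 - 4*b - 2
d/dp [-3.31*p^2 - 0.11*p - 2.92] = -6.62*p - 0.11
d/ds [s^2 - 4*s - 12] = 2*s - 4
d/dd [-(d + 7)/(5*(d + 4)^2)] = (d + 10)/(5*(d + 4)^3)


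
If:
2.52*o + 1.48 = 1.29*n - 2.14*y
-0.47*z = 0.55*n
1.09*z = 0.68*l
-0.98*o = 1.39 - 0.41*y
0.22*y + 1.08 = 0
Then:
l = 25.85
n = -13.78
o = -3.47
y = -4.91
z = 16.12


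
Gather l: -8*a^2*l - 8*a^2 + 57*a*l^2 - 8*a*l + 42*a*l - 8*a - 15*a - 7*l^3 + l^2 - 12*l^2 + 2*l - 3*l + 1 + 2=-8*a^2 - 23*a - 7*l^3 + l^2*(57*a - 11) + l*(-8*a^2 + 34*a - 1) + 3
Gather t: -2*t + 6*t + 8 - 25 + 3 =4*t - 14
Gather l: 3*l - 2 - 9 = 3*l - 11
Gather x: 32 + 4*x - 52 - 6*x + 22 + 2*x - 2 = 0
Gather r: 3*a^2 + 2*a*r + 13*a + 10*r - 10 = 3*a^2 + 13*a + r*(2*a + 10) - 10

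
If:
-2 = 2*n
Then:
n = -1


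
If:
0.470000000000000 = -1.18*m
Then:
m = -0.40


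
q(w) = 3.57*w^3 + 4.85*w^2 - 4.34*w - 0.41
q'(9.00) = 950.47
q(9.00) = 2955.91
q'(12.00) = 1654.30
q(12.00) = 6814.87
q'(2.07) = 61.63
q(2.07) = 43.05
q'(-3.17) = 72.53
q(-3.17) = -51.64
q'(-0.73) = -5.71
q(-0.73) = 3.95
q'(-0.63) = -6.20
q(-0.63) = 3.36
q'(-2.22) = 26.91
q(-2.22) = -5.93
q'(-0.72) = -5.77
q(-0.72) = 3.90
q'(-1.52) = 5.66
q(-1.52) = 4.86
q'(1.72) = 44.03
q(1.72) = 24.64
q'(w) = 10.71*w^2 + 9.7*w - 4.34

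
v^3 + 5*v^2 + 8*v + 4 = (v + 1)*(v + 2)^2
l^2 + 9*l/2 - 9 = (l - 3/2)*(l + 6)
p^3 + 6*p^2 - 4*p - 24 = (p - 2)*(p + 2)*(p + 6)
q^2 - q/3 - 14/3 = (q - 7/3)*(q + 2)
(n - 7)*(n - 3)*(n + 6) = n^3 - 4*n^2 - 39*n + 126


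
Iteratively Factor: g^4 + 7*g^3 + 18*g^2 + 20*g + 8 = (g + 2)*(g^3 + 5*g^2 + 8*g + 4) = (g + 2)^2*(g^2 + 3*g + 2) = (g + 1)*(g + 2)^2*(g + 2)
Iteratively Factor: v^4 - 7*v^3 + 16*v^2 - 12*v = (v - 2)*(v^3 - 5*v^2 + 6*v) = (v - 3)*(v - 2)*(v^2 - 2*v) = (v - 3)*(v - 2)^2*(v)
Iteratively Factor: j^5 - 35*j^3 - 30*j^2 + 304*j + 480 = (j + 3)*(j^4 - 3*j^3 - 26*j^2 + 48*j + 160) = (j - 5)*(j + 3)*(j^3 + 2*j^2 - 16*j - 32) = (j - 5)*(j + 3)*(j + 4)*(j^2 - 2*j - 8) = (j - 5)*(j + 2)*(j + 3)*(j + 4)*(j - 4)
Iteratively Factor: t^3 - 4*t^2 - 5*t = (t)*(t^2 - 4*t - 5) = t*(t + 1)*(t - 5)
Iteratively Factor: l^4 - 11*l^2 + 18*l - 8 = (l - 2)*(l^3 + 2*l^2 - 7*l + 4) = (l - 2)*(l - 1)*(l^2 + 3*l - 4) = (l - 2)*(l - 1)*(l + 4)*(l - 1)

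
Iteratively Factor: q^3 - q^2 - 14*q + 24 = (q - 3)*(q^2 + 2*q - 8) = (q - 3)*(q + 4)*(q - 2)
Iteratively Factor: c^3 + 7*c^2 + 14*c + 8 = (c + 1)*(c^2 + 6*c + 8) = (c + 1)*(c + 4)*(c + 2)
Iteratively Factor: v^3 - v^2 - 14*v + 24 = (v - 2)*(v^2 + v - 12) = (v - 2)*(v + 4)*(v - 3)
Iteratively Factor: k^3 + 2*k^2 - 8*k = (k - 2)*(k^2 + 4*k) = k*(k - 2)*(k + 4)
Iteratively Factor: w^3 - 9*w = (w + 3)*(w^2 - 3*w) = w*(w + 3)*(w - 3)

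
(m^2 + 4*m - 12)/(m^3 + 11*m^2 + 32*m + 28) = (m^2 + 4*m - 12)/(m^3 + 11*m^2 + 32*m + 28)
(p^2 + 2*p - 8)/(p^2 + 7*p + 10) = (p^2 + 2*p - 8)/(p^2 + 7*p + 10)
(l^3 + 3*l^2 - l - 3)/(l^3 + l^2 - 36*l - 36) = (l^2 + 2*l - 3)/(l^2 - 36)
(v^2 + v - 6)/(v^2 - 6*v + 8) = (v + 3)/(v - 4)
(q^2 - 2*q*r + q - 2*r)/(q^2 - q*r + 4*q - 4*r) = (q^2 - 2*q*r + q - 2*r)/(q^2 - q*r + 4*q - 4*r)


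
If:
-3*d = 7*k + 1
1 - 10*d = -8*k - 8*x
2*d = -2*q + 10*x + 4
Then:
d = 28*x/47 - 1/94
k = -12*x/47 - 13/94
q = 207*x/47 + 189/94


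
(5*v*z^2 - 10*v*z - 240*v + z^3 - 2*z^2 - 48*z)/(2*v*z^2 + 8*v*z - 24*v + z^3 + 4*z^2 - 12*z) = (5*v*z - 40*v + z^2 - 8*z)/(2*v*z - 4*v + z^2 - 2*z)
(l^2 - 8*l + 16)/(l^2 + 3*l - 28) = (l - 4)/(l + 7)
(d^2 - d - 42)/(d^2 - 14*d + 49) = (d + 6)/(d - 7)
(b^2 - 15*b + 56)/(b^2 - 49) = (b - 8)/(b + 7)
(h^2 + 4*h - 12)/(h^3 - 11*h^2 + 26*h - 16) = (h + 6)/(h^2 - 9*h + 8)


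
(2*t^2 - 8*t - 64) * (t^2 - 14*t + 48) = 2*t^4 - 36*t^3 + 144*t^2 + 512*t - 3072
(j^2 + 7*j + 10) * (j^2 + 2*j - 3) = j^4 + 9*j^3 + 21*j^2 - j - 30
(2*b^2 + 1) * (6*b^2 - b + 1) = 12*b^4 - 2*b^3 + 8*b^2 - b + 1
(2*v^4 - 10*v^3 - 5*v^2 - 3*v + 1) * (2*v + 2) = 4*v^5 - 16*v^4 - 30*v^3 - 16*v^2 - 4*v + 2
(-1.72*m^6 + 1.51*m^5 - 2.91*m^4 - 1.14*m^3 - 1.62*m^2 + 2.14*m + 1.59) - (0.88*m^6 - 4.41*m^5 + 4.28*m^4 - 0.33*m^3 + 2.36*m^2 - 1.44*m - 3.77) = -2.6*m^6 + 5.92*m^5 - 7.19*m^4 - 0.81*m^3 - 3.98*m^2 + 3.58*m + 5.36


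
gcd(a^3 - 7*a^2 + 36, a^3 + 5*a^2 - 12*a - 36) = a^2 - a - 6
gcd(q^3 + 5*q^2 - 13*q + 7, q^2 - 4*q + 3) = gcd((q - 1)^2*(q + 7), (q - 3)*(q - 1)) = q - 1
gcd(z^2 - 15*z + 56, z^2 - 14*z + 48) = z - 8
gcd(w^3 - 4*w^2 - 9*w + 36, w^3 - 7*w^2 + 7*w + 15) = w - 3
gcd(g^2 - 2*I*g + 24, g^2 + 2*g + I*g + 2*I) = 1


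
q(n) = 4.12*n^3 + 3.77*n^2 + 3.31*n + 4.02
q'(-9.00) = 936.61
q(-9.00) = -2723.88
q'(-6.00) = 403.03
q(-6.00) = -770.04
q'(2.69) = 113.03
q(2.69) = 120.40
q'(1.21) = 30.53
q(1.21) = 20.84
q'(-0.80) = 5.19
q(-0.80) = 1.68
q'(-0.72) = 4.29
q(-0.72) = 2.05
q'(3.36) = 168.18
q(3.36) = 213.99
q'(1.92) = 63.35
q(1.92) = 53.43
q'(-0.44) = 2.39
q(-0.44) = 2.94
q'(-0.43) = 2.35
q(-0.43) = 2.97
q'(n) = 12.36*n^2 + 7.54*n + 3.31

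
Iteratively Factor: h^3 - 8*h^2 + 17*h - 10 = (h - 1)*(h^2 - 7*h + 10) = (h - 2)*(h - 1)*(h - 5)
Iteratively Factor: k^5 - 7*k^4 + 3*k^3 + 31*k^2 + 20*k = (k - 5)*(k^4 - 2*k^3 - 7*k^2 - 4*k) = (k - 5)*(k + 1)*(k^3 - 3*k^2 - 4*k) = k*(k - 5)*(k + 1)*(k^2 - 3*k - 4) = k*(k - 5)*(k + 1)^2*(k - 4)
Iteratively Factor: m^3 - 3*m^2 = (m)*(m^2 - 3*m) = m*(m - 3)*(m)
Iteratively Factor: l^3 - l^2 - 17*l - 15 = (l + 3)*(l^2 - 4*l - 5) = (l + 1)*(l + 3)*(l - 5)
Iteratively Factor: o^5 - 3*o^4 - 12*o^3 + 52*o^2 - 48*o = (o + 4)*(o^4 - 7*o^3 + 16*o^2 - 12*o) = (o - 2)*(o + 4)*(o^3 - 5*o^2 + 6*o) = o*(o - 2)*(o + 4)*(o^2 - 5*o + 6) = o*(o - 3)*(o - 2)*(o + 4)*(o - 2)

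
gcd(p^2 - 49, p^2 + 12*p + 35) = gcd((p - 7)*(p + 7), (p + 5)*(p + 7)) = p + 7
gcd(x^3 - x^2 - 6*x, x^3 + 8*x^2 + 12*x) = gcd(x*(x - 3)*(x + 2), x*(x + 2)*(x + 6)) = x^2 + 2*x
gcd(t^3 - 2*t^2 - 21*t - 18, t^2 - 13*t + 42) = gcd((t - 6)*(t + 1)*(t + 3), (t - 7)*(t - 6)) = t - 6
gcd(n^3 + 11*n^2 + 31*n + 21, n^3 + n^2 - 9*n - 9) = n^2 + 4*n + 3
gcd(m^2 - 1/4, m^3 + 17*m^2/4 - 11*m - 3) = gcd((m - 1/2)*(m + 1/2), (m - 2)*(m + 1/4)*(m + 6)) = 1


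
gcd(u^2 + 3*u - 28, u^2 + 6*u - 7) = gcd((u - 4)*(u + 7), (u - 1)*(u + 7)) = u + 7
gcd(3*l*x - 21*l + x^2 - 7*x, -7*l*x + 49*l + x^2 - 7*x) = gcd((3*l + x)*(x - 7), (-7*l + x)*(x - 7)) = x - 7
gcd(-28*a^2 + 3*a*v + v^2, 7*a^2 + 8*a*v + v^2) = 7*a + v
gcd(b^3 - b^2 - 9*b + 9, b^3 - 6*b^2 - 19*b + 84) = b - 3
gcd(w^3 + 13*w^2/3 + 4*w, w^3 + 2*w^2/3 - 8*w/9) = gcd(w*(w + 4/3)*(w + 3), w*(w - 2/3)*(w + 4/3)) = w^2 + 4*w/3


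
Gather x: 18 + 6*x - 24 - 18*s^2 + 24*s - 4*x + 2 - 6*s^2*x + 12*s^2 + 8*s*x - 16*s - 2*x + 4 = -6*s^2 + 8*s + x*(-6*s^2 + 8*s)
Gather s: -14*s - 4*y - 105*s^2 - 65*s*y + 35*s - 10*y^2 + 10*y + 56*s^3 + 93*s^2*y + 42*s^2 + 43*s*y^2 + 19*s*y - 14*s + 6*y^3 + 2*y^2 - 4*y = 56*s^3 + s^2*(93*y - 63) + s*(43*y^2 - 46*y + 7) + 6*y^3 - 8*y^2 + 2*y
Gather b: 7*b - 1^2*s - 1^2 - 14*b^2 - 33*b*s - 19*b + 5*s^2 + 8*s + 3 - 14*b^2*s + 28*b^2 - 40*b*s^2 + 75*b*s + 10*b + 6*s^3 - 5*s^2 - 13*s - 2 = b^2*(14 - 14*s) + b*(-40*s^2 + 42*s - 2) + 6*s^3 - 6*s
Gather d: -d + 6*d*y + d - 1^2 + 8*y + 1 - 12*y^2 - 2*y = 6*d*y - 12*y^2 + 6*y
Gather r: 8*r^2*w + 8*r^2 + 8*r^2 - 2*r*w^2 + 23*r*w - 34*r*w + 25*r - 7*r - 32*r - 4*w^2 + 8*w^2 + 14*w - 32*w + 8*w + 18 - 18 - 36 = r^2*(8*w + 16) + r*(-2*w^2 - 11*w - 14) + 4*w^2 - 10*w - 36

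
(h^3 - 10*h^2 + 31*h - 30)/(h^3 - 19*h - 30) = (h^2 - 5*h + 6)/(h^2 + 5*h + 6)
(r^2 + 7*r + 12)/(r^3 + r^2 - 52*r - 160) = (r + 3)/(r^2 - 3*r - 40)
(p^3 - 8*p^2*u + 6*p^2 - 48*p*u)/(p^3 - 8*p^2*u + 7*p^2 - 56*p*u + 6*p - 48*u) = p/(p + 1)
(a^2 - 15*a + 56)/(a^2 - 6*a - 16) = (a - 7)/(a + 2)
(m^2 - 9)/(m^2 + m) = (m^2 - 9)/(m*(m + 1))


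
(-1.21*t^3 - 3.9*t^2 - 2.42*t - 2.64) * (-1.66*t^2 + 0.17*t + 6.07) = 2.0086*t^5 + 6.2683*t^4 - 3.9905*t^3 - 19.702*t^2 - 15.1382*t - 16.0248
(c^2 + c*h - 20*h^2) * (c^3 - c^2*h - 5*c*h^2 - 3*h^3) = c^5 - 26*c^3*h^2 + 12*c^2*h^3 + 97*c*h^4 + 60*h^5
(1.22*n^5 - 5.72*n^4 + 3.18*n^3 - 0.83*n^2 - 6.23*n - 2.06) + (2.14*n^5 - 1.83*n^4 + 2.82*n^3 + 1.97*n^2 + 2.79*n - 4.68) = 3.36*n^5 - 7.55*n^4 + 6.0*n^3 + 1.14*n^2 - 3.44*n - 6.74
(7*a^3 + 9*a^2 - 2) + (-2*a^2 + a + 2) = 7*a^3 + 7*a^2 + a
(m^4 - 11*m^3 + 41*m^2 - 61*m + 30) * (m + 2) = m^5 - 9*m^4 + 19*m^3 + 21*m^2 - 92*m + 60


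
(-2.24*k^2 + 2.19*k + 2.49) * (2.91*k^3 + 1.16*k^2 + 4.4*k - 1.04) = -6.5184*k^5 + 3.7745*k^4 - 0.069700000000001*k^3 + 14.854*k^2 + 8.6784*k - 2.5896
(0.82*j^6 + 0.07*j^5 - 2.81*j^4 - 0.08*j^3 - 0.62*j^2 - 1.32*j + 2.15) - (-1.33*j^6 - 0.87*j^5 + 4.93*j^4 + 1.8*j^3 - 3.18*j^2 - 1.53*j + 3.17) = 2.15*j^6 + 0.94*j^5 - 7.74*j^4 - 1.88*j^3 + 2.56*j^2 + 0.21*j - 1.02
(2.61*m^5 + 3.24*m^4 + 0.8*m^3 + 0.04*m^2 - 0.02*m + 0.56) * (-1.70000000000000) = -4.437*m^5 - 5.508*m^4 - 1.36*m^3 - 0.068*m^2 + 0.034*m - 0.952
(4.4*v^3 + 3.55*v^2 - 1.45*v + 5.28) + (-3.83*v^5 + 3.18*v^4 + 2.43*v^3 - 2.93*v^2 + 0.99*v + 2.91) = -3.83*v^5 + 3.18*v^4 + 6.83*v^3 + 0.62*v^2 - 0.46*v + 8.19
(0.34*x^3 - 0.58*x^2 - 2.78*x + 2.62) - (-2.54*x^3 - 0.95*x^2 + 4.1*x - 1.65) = 2.88*x^3 + 0.37*x^2 - 6.88*x + 4.27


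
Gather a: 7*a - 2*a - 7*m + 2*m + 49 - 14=5*a - 5*m + 35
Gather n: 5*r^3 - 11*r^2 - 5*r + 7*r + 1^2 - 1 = 5*r^3 - 11*r^2 + 2*r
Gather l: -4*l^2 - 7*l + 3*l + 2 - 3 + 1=-4*l^2 - 4*l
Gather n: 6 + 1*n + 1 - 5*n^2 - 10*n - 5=-5*n^2 - 9*n + 2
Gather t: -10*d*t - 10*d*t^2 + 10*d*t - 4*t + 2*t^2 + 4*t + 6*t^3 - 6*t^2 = 6*t^3 + t^2*(-10*d - 4)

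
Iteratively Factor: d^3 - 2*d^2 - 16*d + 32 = (d - 4)*(d^2 + 2*d - 8) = (d - 4)*(d - 2)*(d + 4)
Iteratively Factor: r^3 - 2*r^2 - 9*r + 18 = (r - 3)*(r^2 + r - 6) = (r - 3)*(r + 3)*(r - 2)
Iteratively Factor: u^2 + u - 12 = (u + 4)*(u - 3)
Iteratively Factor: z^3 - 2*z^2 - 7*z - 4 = (z + 1)*(z^2 - 3*z - 4) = (z + 1)^2*(z - 4)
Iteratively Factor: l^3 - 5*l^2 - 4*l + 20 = (l - 5)*(l^2 - 4) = (l - 5)*(l - 2)*(l + 2)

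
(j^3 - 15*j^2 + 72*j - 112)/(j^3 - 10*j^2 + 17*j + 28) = (j - 4)/(j + 1)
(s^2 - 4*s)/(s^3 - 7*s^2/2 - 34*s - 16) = 2*s*(4 - s)/(-2*s^3 + 7*s^2 + 68*s + 32)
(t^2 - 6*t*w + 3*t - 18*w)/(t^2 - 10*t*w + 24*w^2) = (t + 3)/(t - 4*w)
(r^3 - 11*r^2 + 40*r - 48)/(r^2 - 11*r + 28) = (r^2 - 7*r + 12)/(r - 7)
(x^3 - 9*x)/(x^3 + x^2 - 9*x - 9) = x/(x + 1)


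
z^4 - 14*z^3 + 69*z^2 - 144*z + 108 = (z - 6)*(z - 3)^2*(z - 2)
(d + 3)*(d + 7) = d^2 + 10*d + 21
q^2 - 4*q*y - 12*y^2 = (q - 6*y)*(q + 2*y)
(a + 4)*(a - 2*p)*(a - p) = a^3 - 3*a^2*p + 4*a^2 + 2*a*p^2 - 12*a*p + 8*p^2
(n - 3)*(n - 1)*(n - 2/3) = n^3 - 14*n^2/3 + 17*n/3 - 2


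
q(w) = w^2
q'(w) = 2*w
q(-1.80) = 3.24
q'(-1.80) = -3.60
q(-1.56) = 2.43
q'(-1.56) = -3.12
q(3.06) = 9.36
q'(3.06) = 6.12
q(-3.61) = 13.03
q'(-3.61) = -7.22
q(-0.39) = 0.15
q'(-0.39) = -0.78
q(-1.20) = 1.44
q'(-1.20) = -2.40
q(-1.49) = 2.22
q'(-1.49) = -2.98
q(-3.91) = 15.29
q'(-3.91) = -7.82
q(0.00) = 0.00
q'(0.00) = 0.00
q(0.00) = 0.00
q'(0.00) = 0.00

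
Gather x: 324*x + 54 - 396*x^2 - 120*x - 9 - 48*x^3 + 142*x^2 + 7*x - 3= -48*x^3 - 254*x^2 + 211*x + 42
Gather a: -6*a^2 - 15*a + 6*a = -6*a^2 - 9*a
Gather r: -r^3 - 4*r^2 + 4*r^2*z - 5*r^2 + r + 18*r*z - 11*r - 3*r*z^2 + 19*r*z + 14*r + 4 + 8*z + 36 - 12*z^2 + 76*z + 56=-r^3 + r^2*(4*z - 9) + r*(-3*z^2 + 37*z + 4) - 12*z^2 + 84*z + 96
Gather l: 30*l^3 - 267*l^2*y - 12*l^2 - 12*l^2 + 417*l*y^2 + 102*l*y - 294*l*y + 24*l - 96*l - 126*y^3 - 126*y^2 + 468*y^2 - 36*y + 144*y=30*l^3 + l^2*(-267*y - 24) + l*(417*y^2 - 192*y - 72) - 126*y^3 + 342*y^2 + 108*y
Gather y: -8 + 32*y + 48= 32*y + 40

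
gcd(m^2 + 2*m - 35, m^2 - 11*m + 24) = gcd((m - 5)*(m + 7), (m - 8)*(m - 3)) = 1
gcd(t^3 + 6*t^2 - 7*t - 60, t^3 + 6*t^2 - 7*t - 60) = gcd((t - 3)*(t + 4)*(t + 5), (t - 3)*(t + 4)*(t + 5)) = t^3 + 6*t^2 - 7*t - 60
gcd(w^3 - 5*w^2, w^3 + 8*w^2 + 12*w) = w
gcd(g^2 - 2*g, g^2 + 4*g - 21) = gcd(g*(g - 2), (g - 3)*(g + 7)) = 1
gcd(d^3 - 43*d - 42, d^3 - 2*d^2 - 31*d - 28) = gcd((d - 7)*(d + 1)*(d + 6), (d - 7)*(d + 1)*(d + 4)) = d^2 - 6*d - 7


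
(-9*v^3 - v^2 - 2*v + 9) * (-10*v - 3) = 90*v^4 + 37*v^3 + 23*v^2 - 84*v - 27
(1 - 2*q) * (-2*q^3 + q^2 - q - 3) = 4*q^4 - 4*q^3 + 3*q^2 + 5*q - 3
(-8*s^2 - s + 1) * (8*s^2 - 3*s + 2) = -64*s^4 + 16*s^3 - 5*s^2 - 5*s + 2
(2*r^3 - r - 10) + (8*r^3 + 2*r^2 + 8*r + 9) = 10*r^3 + 2*r^2 + 7*r - 1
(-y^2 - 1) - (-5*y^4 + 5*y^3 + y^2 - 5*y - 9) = 5*y^4 - 5*y^3 - 2*y^2 + 5*y + 8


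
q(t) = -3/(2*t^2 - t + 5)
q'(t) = -3*(1 - 4*t)/(2*t^2 - t + 5)^2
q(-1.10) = -0.35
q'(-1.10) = -0.22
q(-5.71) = -0.04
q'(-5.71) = -0.01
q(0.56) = -0.59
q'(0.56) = 0.14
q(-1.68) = -0.24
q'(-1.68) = -0.15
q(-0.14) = -0.58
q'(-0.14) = -0.17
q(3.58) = -0.11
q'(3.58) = 0.05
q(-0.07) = -0.59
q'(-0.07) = -0.15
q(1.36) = -0.41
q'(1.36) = 0.25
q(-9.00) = -0.02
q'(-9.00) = 0.00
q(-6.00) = -0.04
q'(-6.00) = -0.01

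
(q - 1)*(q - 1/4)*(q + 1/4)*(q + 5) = q^4 + 4*q^3 - 81*q^2/16 - q/4 + 5/16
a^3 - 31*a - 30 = (a - 6)*(a + 1)*(a + 5)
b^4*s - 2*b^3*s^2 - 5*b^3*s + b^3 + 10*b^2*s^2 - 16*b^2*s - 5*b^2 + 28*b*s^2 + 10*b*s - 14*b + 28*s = (b - 7)*(b + 2)*(b - 2*s)*(b*s + 1)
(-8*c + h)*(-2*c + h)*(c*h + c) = 16*c^3*h + 16*c^3 - 10*c^2*h^2 - 10*c^2*h + c*h^3 + c*h^2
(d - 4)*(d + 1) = d^2 - 3*d - 4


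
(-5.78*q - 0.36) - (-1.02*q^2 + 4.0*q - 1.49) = 1.02*q^2 - 9.78*q + 1.13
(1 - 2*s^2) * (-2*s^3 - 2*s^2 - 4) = 4*s^5 + 4*s^4 - 2*s^3 + 6*s^2 - 4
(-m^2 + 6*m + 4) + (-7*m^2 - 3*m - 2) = -8*m^2 + 3*m + 2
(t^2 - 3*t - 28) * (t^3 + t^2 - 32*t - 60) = t^5 - 2*t^4 - 63*t^3 + 8*t^2 + 1076*t + 1680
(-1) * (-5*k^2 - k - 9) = 5*k^2 + k + 9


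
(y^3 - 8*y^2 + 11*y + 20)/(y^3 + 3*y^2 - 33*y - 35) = (y - 4)/(y + 7)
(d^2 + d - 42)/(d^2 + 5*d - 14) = (d - 6)/(d - 2)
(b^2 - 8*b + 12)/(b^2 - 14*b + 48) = (b - 2)/(b - 8)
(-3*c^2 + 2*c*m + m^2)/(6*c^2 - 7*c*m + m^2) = (-3*c - m)/(6*c - m)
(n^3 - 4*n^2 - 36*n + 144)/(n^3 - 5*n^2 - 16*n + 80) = (n^2 - 36)/(n^2 - n - 20)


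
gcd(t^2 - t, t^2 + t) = t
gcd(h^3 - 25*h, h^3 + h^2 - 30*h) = h^2 - 5*h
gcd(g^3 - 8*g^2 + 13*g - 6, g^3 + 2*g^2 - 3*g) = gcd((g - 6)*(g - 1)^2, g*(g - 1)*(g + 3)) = g - 1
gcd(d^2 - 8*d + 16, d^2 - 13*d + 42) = 1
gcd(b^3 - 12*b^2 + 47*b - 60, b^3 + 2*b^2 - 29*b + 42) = b - 3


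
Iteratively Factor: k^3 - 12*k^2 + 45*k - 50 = (k - 5)*(k^2 - 7*k + 10) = (k - 5)*(k - 2)*(k - 5)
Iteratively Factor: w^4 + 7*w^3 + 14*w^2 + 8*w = (w)*(w^3 + 7*w^2 + 14*w + 8) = w*(w + 2)*(w^2 + 5*w + 4) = w*(w + 2)*(w + 4)*(w + 1)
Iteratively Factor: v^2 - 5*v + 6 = (v - 3)*(v - 2)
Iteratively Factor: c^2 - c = (c - 1)*(c)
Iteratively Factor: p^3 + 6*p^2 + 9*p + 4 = (p + 4)*(p^2 + 2*p + 1) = (p + 1)*(p + 4)*(p + 1)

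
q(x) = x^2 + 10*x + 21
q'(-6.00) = -2.00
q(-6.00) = -3.00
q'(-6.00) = -2.00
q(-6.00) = -3.00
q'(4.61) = 19.22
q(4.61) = 88.35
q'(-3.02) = 3.96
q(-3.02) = -0.08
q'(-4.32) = 1.36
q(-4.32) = -3.54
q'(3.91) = 17.82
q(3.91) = 75.39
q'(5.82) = 21.64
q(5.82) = 113.07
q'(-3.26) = 3.48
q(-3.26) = -0.97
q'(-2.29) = 5.42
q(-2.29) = 3.34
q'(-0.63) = 8.74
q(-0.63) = 15.10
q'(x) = 2*x + 10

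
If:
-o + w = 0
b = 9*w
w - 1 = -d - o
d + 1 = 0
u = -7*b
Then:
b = 9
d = -1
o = 1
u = -63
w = 1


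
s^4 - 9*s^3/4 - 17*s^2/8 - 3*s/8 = s*(s - 3)*(s + 1/4)*(s + 1/2)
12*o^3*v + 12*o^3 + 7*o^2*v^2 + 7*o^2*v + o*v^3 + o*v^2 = (3*o + v)*(4*o + v)*(o*v + o)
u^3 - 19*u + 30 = (u - 3)*(u - 2)*(u + 5)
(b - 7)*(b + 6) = b^2 - b - 42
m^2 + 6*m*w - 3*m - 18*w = (m - 3)*(m + 6*w)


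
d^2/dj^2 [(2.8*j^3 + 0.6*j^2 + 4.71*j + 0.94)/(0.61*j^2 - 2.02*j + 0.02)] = (27.765742*j^3 + 1.376004*j^2 - 7.28766000000001*j + 8.029264)/(0.226981*j^6 - 2.254926*j^5 + 7.489458*j^4 - 8.390272*j^3 + 0.245556*j^2 - 0.002424*j + 8.0e-6)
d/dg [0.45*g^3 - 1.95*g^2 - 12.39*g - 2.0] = 1.35*g^2 - 3.9*g - 12.39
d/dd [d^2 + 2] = 2*d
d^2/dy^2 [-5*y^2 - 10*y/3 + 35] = -10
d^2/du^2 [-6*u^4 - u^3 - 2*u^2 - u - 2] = -72*u^2 - 6*u - 4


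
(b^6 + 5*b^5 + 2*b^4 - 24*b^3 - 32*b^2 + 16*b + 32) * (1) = b^6 + 5*b^5 + 2*b^4 - 24*b^3 - 32*b^2 + 16*b + 32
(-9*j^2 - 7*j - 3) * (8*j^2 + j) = -72*j^4 - 65*j^3 - 31*j^2 - 3*j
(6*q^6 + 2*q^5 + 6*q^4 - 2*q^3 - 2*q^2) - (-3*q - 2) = 6*q^6 + 2*q^5 + 6*q^4 - 2*q^3 - 2*q^2 + 3*q + 2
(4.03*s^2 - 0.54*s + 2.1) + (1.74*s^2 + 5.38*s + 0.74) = 5.77*s^2 + 4.84*s + 2.84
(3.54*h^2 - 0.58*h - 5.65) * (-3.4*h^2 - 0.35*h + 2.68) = -12.036*h^4 + 0.733*h^3 + 28.9002*h^2 + 0.4231*h - 15.142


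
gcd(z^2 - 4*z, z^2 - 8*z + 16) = z - 4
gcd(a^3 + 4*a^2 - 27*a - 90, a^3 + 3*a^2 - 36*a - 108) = a^2 + 9*a + 18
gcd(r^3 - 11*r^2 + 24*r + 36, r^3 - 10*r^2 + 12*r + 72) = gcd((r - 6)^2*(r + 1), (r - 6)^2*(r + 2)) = r^2 - 12*r + 36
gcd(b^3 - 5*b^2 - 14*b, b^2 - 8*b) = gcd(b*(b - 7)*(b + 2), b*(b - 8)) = b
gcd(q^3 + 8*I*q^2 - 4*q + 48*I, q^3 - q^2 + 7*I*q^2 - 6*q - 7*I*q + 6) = q + 6*I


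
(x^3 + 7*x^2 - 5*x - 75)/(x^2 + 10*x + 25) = x - 3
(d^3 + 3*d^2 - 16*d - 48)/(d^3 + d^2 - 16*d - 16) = (d + 3)/(d + 1)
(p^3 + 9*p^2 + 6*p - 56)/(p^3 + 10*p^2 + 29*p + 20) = (p^2 + 5*p - 14)/(p^2 + 6*p + 5)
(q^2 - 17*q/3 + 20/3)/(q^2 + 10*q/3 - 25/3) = (q - 4)/(q + 5)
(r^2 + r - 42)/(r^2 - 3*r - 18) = (r + 7)/(r + 3)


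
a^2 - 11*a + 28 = (a - 7)*(a - 4)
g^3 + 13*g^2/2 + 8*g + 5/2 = (g + 1/2)*(g + 1)*(g + 5)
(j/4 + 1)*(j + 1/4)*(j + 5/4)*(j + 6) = j^4/4 + 23*j^3/8 + 629*j^2/64 + 313*j/32 + 15/8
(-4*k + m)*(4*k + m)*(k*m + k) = -16*k^3*m - 16*k^3 + k*m^3 + k*m^2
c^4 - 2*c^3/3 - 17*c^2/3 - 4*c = c*(c - 3)*(c + 1)*(c + 4/3)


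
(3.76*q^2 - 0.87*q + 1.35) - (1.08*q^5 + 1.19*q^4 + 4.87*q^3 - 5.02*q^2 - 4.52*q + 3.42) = -1.08*q^5 - 1.19*q^4 - 4.87*q^3 + 8.78*q^2 + 3.65*q - 2.07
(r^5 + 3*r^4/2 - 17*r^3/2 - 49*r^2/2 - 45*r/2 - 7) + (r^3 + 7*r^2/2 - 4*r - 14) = r^5 + 3*r^4/2 - 15*r^3/2 - 21*r^2 - 53*r/2 - 21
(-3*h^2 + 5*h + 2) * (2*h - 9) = -6*h^3 + 37*h^2 - 41*h - 18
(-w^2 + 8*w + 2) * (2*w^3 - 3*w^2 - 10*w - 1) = -2*w^5 + 19*w^4 - 10*w^3 - 85*w^2 - 28*w - 2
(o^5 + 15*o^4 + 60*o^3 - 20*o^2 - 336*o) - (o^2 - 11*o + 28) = o^5 + 15*o^4 + 60*o^3 - 21*o^2 - 325*o - 28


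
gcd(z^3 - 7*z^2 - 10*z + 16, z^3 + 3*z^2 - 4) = z^2 + z - 2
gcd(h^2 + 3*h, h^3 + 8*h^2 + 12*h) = h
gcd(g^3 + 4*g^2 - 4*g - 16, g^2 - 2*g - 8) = g + 2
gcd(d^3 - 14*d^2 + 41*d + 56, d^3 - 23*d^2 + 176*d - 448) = d^2 - 15*d + 56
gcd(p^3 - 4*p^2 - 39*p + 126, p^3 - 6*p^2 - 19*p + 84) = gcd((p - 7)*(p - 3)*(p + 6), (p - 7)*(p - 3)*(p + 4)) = p^2 - 10*p + 21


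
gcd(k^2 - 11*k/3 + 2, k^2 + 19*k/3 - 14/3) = k - 2/3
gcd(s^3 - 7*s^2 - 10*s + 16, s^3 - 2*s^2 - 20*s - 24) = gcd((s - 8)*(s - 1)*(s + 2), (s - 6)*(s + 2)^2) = s + 2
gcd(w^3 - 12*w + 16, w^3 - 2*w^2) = w - 2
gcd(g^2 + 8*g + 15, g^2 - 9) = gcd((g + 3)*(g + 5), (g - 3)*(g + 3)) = g + 3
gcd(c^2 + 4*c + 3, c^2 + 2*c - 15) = 1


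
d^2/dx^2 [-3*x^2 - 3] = -6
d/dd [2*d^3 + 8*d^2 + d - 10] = 6*d^2 + 16*d + 1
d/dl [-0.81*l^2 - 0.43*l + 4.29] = -1.62*l - 0.43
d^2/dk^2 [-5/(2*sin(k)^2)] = 5*(2*sin(k)^2 - 3)/sin(k)^4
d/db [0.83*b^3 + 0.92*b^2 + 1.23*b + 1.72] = 2.49*b^2 + 1.84*b + 1.23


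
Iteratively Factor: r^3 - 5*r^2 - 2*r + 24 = (r - 3)*(r^2 - 2*r - 8) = (r - 3)*(r + 2)*(r - 4)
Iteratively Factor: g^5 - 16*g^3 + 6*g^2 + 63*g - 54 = (g + 3)*(g^4 - 3*g^3 - 7*g^2 + 27*g - 18) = (g + 3)^2*(g^3 - 6*g^2 + 11*g - 6) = (g - 1)*(g + 3)^2*(g^2 - 5*g + 6) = (g - 3)*(g - 1)*(g + 3)^2*(g - 2)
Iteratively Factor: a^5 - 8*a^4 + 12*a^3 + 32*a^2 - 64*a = (a - 4)*(a^4 - 4*a^3 - 4*a^2 + 16*a) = a*(a - 4)*(a^3 - 4*a^2 - 4*a + 16) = a*(a - 4)*(a - 2)*(a^2 - 2*a - 8) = a*(a - 4)^2*(a - 2)*(a + 2)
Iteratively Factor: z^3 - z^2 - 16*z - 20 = (z + 2)*(z^2 - 3*z - 10) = (z + 2)^2*(z - 5)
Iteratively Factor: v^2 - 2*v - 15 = (v - 5)*(v + 3)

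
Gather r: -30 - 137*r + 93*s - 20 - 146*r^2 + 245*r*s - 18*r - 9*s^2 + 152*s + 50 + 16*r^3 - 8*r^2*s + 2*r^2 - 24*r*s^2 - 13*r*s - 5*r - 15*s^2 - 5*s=16*r^3 + r^2*(-8*s - 144) + r*(-24*s^2 + 232*s - 160) - 24*s^2 + 240*s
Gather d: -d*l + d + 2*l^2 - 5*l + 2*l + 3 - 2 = d*(1 - l) + 2*l^2 - 3*l + 1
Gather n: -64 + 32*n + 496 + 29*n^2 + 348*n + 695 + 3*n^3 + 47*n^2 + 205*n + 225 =3*n^3 + 76*n^2 + 585*n + 1352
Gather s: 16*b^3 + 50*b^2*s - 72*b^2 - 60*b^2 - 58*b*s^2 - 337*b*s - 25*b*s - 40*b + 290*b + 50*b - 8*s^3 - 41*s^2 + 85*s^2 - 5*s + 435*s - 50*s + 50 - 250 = 16*b^3 - 132*b^2 + 300*b - 8*s^3 + s^2*(44 - 58*b) + s*(50*b^2 - 362*b + 380) - 200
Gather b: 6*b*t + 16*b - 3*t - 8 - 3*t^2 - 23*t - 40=b*(6*t + 16) - 3*t^2 - 26*t - 48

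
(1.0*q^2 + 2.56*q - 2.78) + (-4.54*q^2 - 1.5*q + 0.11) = -3.54*q^2 + 1.06*q - 2.67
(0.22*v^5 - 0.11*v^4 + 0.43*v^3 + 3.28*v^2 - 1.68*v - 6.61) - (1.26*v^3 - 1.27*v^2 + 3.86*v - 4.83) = 0.22*v^5 - 0.11*v^4 - 0.83*v^3 + 4.55*v^2 - 5.54*v - 1.78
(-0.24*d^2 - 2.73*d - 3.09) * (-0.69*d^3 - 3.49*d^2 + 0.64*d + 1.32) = 0.1656*d^5 + 2.7213*d^4 + 11.5062*d^3 + 8.7201*d^2 - 5.5812*d - 4.0788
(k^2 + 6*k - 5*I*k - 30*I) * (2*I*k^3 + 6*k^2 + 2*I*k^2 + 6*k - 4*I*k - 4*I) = 2*I*k^5 + 16*k^4 + 14*I*k^4 + 112*k^3 - 22*I*k^3 + 76*k^2 - 238*I*k^2 - 140*k - 204*I*k - 120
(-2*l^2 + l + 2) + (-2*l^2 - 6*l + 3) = -4*l^2 - 5*l + 5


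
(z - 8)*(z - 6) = z^2 - 14*z + 48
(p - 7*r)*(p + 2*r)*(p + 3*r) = p^3 - 2*p^2*r - 29*p*r^2 - 42*r^3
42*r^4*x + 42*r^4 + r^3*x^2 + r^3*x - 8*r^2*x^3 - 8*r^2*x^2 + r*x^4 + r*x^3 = (-7*r + x)*(-3*r + x)*(2*r + x)*(r*x + r)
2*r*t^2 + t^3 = t^2*(2*r + t)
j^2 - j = j*(j - 1)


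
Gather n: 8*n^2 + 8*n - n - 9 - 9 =8*n^2 + 7*n - 18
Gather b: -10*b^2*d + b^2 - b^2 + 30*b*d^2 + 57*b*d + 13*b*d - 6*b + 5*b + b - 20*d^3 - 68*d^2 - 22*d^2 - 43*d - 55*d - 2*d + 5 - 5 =-10*b^2*d + b*(30*d^2 + 70*d) - 20*d^3 - 90*d^2 - 100*d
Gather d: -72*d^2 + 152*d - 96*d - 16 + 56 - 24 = -72*d^2 + 56*d + 16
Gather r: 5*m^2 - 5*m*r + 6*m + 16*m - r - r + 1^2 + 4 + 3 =5*m^2 + 22*m + r*(-5*m - 2) + 8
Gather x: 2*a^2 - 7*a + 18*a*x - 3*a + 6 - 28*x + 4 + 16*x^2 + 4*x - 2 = 2*a^2 - 10*a + 16*x^2 + x*(18*a - 24) + 8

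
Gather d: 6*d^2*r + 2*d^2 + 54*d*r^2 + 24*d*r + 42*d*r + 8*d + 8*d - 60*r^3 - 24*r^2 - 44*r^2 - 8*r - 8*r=d^2*(6*r + 2) + d*(54*r^2 + 66*r + 16) - 60*r^3 - 68*r^2 - 16*r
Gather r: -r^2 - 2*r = -r^2 - 2*r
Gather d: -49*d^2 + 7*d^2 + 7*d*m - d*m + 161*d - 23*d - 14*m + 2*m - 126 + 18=-42*d^2 + d*(6*m + 138) - 12*m - 108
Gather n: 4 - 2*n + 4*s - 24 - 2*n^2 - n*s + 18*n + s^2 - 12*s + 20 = -2*n^2 + n*(16 - s) + s^2 - 8*s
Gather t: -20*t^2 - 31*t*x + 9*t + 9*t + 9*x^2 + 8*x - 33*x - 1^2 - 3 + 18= -20*t^2 + t*(18 - 31*x) + 9*x^2 - 25*x + 14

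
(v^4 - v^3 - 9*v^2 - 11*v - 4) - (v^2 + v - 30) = v^4 - v^3 - 10*v^2 - 12*v + 26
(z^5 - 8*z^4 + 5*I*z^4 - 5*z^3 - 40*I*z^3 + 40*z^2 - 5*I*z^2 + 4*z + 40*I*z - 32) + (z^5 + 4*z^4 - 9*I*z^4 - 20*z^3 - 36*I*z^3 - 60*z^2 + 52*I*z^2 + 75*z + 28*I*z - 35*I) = 2*z^5 - 4*z^4 - 4*I*z^4 - 25*z^3 - 76*I*z^3 - 20*z^2 + 47*I*z^2 + 79*z + 68*I*z - 32 - 35*I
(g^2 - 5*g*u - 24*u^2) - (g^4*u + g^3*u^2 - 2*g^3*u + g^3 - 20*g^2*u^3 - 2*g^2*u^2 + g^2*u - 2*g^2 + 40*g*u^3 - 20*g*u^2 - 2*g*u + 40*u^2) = -g^4*u - g^3*u^2 + 2*g^3*u - g^3 + 20*g^2*u^3 + 2*g^2*u^2 - g^2*u + 3*g^2 - 40*g*u^3 + 20*g*u^2 - 3*g*u - 64*u^2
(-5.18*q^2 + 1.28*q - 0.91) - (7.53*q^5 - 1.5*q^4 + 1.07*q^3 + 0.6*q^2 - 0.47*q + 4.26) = -7.53*q^5 + 1.5*q^4 - 1.07*q^3 - 5.78*q^2 + 1.75*q - 5.17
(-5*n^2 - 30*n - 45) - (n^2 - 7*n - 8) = -6*n^2 - 23*n - 37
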